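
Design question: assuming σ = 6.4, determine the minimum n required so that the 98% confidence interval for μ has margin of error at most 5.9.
n ≥ 7

For margin E ≤ 5.9:
n ≥ (z* · σ / E)²
n ≥ (2.326 · 6.4 / 5.9)²
n ≥ 6.37

Minimum n = 7 (rounding up)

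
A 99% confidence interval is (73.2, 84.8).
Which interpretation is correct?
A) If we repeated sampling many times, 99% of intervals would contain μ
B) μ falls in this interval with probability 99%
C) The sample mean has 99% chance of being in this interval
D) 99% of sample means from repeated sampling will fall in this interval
A

A) Correct — this is the frequentist long-run coverage interpretation.
B) Wrong — μ is fixed; the randomness lives in the interval, not in μ.
C) Wrong — x̄ is observed and sits in the interval by construction.
D) Wrong — coverage applies to intervals containing μ, not to future x̄ values.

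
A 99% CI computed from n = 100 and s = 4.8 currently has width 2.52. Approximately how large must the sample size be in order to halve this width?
n ≈ 400

CI width ∝ 1/√n
To reduce width by factor 2, need √n to grow by 2 → need 2² = 4 times as many samples.

Current: n = 100, width = 2.52
New: n = 400, width ≈ 1.24

Width reduced by factor of 2.52/1.24 = 2.03.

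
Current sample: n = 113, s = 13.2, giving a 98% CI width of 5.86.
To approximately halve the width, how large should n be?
n ≈ 452

CI width ∝ 1/√n
To reduce width by factor 2, need √n to grow by 2 → need 2² = 4 times as many samples.

Current: n = 113, width = 5.86
New: n = 452, width ≈ 2.90

Width reduced by factor of 5.86/2.90 = 2.02.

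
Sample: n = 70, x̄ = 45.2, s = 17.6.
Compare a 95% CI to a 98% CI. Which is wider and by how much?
98% CI is wider by 1.63

df = 69
95% CI: t* = 1.995, (41.00, 49.40), width = 2 · t* · s/√n = 8.39
98% CI: t* = 2.382, (40.19, 50.21), width = 2 · t* · s/√n = 10.02

The 98% CI is wider by 10.02 - 8.39 = 1.63.
Higher confidence requires a wider interval.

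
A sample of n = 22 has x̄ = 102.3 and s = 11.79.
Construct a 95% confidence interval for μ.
(97.07, 107.53)

t-interval (σ unknown):
df = n - 1 = 21
t* = 2.080 for 95% confidence

Margin of error = t* · s/√n = 2.080 · 11.79/√22 = 5.23

CI: (97.07, 107.53)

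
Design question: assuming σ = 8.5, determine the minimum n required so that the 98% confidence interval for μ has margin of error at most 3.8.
n ≥ 28

For margin E ≤ 3.8:
n ≥ (z* · σ / E)²
n ≥ (2.326 · 8.5 / 3.8)²
n ≥ 27.07

Minimum n = 28 (rounding up)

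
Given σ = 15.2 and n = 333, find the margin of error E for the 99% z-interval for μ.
Margin of error = 2.15

Margin of error = z* · σ/√n
= 2.576 · 15.2/√333
= 2.576 · 15.2/18.2483
= 2.15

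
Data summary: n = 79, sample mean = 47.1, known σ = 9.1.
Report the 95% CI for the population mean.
(45.09, 49.11)

z-interval (σ known):
z* = 1.960 for 95% confidence

Margin of error = z* · σ/√n = 1.960 · 9.1/√79 = 2.01

CI: (47.1 - 2.01, 47.1 + 2.01) = (45.09, 49.11)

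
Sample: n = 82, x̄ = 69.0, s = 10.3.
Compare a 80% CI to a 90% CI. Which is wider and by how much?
90% CI is wider by 0.85

df = 81
80% CI: t* = 1.292, (67.53, 70.47), width = 2 · t* · s/√n = 2.94
90% CI: t* = 1.664, (67.11, 70.89), width = 2 · t* · s/√n = 3.79

The 90% CI is wider by 3.79 - 2.94 = 0.85.
Higher confidence requires a wider interval.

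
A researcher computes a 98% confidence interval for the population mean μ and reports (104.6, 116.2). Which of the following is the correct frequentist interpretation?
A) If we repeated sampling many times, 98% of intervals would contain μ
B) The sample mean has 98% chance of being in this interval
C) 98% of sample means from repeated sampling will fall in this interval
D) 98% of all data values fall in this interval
A

A) Correct — this is the frequentist long-run coverage interpretation.
B) Wrong — x̄ is observed and sits in the interval by construction.
C) Wrong — coverage applies to intervals containing μ, not to future x̄ values.
D) Wrong — a CI is about the parameter μ, not individual data values.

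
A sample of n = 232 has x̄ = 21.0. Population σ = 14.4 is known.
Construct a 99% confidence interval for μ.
(18.56, 23.44)

z-interval (σ known):
z* = 2.576 for 99% confidence

Margin of error = z* · σ/√n = 2.576 · 14.4/√232 = 2.44

CI: (21.0 - 2.44, 21.0 + 2.44) = (18.56, 23.44)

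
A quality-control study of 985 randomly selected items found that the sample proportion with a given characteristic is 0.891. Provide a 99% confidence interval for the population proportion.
(0.865, 0.917)

Proportion CI:
SE = √(p̂(1-p̂)/n) = √(0.891 · 0.109 / 985) = 0.00993

z* = 2.576
Margin = z* · SE = 2.576 · 0.00993 = 0.0256

CI: 0.891 ± 0.0256 = (0.865, 0.917)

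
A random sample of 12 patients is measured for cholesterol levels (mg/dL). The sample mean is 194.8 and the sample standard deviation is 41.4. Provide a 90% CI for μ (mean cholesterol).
(173.34, 216.26)

t-interval (σ unknown):
df = n - 1 = 11
t* = 1.796 for 90% confidence

Margin of error = t* · s/√n = 1.796 · 41.4/√12 = 21.46

CI: (173.34, 216.26)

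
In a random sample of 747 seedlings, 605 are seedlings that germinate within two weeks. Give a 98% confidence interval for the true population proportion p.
(0.777, 0.843)

Proportion CI:
p̂ = 605/747 = 0.80991
SE = √(p̂(1-p̂)/n) = √(0.80991 · 0.19009 / 747) = 0.01436

z* = 2.326
Margin = z* · SE = 2.326 · 0.01436 = 0.0334

CI: 0.80991 ± 0.0334 = (0.777, 0.843)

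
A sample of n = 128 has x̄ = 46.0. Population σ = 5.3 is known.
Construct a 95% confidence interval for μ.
(45.08, 46.92)

z-interval (σ known):
z* = 1.960 for 95% confidence

Margin of error = z* · σ/√n = 1.960 · 5.3/√128 = 0.92

CI: (46.0 - 0.92, 46.0 + 0.92) = (45.08, 46.92)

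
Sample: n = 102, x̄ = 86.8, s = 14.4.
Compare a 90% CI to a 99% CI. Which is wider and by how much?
99% CI is wider by 2.76

df = 101
90% CI: t* = 1.660, (84.43, 89.17), width = 2 · t* · s/√n = 4.73
99% CI: t* = 2.625, (83.06, 90.54), width = 2 · t* · s/√n = 7.49

The 99% CI is wider by 7.49 - 4.73 = 2.76.
Higher confidence requires a wider interval.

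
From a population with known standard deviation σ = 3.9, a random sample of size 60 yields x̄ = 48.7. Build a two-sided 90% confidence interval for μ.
(47.87, 49.53)

z-interval (σ known):
z* = 1.645 for 90% confidence

Margin of error = z* · σ/√n = 1.645 · 3.9/√60 = 0.83

CI: (48.7 - 0.83, 48.7 + 0.83) = (47.87, 49.53)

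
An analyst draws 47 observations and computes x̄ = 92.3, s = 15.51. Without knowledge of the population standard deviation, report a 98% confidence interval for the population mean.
(86.85, 97.75)

t-interval (σ unknown):
df = n - 1 = 46
t* = 2.410 for 98% confidence

Margin of error = t* · s/√n = 2.410 · 15.51/√47 = 5.45

CI: (86.85, 97.75)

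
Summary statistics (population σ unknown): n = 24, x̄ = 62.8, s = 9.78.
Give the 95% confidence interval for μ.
(58.67, 66.93)

t-interval (σ unknown):
df = n - 1 = 23
t* = 2.069 for 95% confidence

Margin of error = t* · s/√n = 2.069 · 9.78/√24 = 4.13

CI: (58.67, 66.93)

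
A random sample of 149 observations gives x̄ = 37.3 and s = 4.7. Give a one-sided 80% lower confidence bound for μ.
μ ≥ 36.98

Lower bound (one-sided):
t* = 0.844 (one-sided for 80%)
Lower bound = x̄ - t* · s/√n = 37.3 - 0.844 · 4.7/√149 = 36.98

We are 80% confident that μ ≥ 36.98.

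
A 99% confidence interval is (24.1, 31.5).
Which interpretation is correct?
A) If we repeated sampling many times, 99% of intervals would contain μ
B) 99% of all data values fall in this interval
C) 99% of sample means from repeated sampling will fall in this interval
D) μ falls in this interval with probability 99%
A

A) Correct — this is the frequentist long-run coverage interpretation.
B) Wrong — a CI is about the parameter μ, not individual data values.
C) Wrong — coverage applies to intervals containing μ, not to future x̄ values.
D) Wrong — μ is fixed; the randomness lives in the interval, not in μ.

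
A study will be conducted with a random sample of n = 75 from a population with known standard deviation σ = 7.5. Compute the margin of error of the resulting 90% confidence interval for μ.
Margin of error = 1.42

Margin of error = z* · σ/√n
= 1.645 · 7.5/√75
= 1.645 · 7.5/8.6603
= 1.42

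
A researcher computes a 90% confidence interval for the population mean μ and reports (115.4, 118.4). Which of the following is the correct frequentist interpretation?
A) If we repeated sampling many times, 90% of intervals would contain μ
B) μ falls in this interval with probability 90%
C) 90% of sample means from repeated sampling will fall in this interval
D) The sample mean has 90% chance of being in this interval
A

A) Correct — this is the frequentist long-run coverage interpretation.
B) Wrong — μ is fixed; the randomness lives in the interval, not in μ.
C) Wrong — coverage applies to intervals containing μ, not to future x̄ values.
D) Wrong — x̄ is observed and sits in the interval by construction.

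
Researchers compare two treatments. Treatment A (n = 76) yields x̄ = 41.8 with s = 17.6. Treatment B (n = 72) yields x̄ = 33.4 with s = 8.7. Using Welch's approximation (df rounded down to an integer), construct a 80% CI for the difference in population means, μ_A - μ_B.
(5.48, 11.32)

Difference: x̄₁ - x̄₂ = 8.40
SE = √(s₁²/n₁ + s₂²/n₂) = √(17.6²/76 + 8.7²/72) = 2.2643
df = 110.89 → 110 (Welch–Satterthwaite, rounded down)
t* = 1.289

CI: 8.40 ± 1.289 · 2.2643 = 8.40 ± 2.92 = (5.48, 11.32)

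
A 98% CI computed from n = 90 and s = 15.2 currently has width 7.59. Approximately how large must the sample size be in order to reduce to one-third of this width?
n ≈ 810

CI width ∝ 1/√n
To reduce width by factor 3, need √n to grow by 3 → need 3² = 9 times as many samples.

Current: n = 90, width = 7.59
New: n = 810, width ≈ 2.49

Width reduced by factor of 7.59/2.49 = 3.05.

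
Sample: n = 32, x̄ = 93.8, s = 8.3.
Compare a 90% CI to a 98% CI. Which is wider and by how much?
98% CI is wider by 2.22

df = 31
90% CI: t* = 1.696, (91.31, 96.29), width = 2 · t* · s/√n = 4.98
98% CI: t* = 2.453, (90.20, 97.40), width = 2 · t* · s/√n = 7.20

The 98% CI is wider by 7.20 - 4.98 = 2.22.
Higher confidence requires a wider interval.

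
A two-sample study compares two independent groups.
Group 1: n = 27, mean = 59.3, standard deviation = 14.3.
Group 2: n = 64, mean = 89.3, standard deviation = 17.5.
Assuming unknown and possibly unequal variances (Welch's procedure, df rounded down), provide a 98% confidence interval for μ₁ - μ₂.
(-38.41, -21.59)

Difference: x̄₁ - x̄₂ = -30.00
SE = √(s₁²/n₁ + s₂²/n₂) = √(14.3²/27 + 17.5²/64) = 3.5155
df = 59.44 → 59 (Welch–Satterthwaite, rounded down)
t* = 2.391

CI: -30.00 ± 2.391 · 3.5155 = -30.00 ± 8.41 = (-38.41, -21.59)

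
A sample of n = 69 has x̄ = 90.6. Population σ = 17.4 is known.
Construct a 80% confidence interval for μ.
(87.91, 93.29)

z-interval (σ known):
z* = 1.282 for 80% confidence

Margin of error = z* · σ/√n = 1.282 · 17.4/√69 = 2.69

CI: (90.6 - 2.69, 90.6 + 2.69) = (87.91, 93.29)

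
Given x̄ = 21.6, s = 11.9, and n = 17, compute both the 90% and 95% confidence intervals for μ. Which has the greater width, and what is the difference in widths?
95% CI is wider by 2.16

df = 16
90% CI: t* = 1.746, (16.56, 26.64), width = 2 · t* · s/√n = 10.08
95% CI: t* = 2.120, (15.48, 27.72), width = 2 · t* · s/√n = 12.24

The 95% CI is wider by 12.24 - 10.08 = 2.16.
Higher confidence requires a wider interval.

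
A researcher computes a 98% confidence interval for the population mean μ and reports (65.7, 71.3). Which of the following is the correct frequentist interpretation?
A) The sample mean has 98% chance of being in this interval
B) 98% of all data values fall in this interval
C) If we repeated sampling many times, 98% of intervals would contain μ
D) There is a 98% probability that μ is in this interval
C

A) Wrong — x̄ is observed and sits in the interval by construction.
B) Wrong — a CI is about the parameter μ, not individual data values.
C) Correct — this is the frequentist long-run coverage interpretation.
D) Wrong — μ is fixed; the randomness lives in the interval, not in μ.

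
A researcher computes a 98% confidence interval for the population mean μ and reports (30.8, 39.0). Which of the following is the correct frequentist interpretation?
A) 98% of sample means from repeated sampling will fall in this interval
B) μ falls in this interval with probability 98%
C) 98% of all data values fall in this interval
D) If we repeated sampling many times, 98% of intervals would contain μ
D

A) Wrong — coverage applies to intervals containing μ, not to future x̄ values.
B) Wrong — μ is fixed; the randomness lives in the interval, not in μ.
C) Wrong — a CI is about the parameter μ, not individual data values.
D) Correct — this is the frequentist long-run coverage interpretation.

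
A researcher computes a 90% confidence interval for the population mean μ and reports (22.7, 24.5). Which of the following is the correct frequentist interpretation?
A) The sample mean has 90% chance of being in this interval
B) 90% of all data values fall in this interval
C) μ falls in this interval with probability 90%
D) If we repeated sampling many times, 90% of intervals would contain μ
D

A) Wrong — x̄ is observed and sits in the interval by construction.
B) Wrong — a CI is about the parameter μ, not individual data values.
C) Wrong — μ is fixed; the randomness lives in the interval, not in μ.
D) Correct — this is the frequentist long-run coverage interpretation.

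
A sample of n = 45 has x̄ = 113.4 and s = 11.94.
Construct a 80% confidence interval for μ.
(111.08, 115.72)

t-interval (σ unknown):
df = n - 1 = 44
t* = 1.301 for 80% confidence

Margin of error = t* · s/√n = 1.301 · 11.94/√45 = 2.32

CI: (111.08, 115.72)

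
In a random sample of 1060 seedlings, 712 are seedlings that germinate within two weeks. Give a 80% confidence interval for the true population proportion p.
(0.653, 0.690)

Proportion CI:
p̂ = 712/1060 = 0.67170
SE = √(p̂(1-p̂)/n) = √(0.67170 · 0.32830 / 1060) = 0.01442

z* = 1.282
Margin = z* · SE = 1.282 · 0.01442 = 0.0185

CI: 0.67170 ± 0.0185 = (0.653, 0.690)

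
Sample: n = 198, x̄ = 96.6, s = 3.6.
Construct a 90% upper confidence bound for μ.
μ ≤ 96.93

Upper bound (one-sided):
t* = 1.286 (one-sided for 90%)
Upper bound = x̄ + t* · s/√n = 96.6 + 1.286 · 3.6/√198 = 96.93

We are 90% confident that μ ≤ 96.93.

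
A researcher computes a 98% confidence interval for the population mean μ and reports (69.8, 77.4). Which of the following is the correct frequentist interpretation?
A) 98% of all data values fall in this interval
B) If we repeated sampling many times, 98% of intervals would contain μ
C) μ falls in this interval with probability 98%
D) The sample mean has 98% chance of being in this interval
B

A) Wrong — a CI is about the parameter μ, not individual data values.
B) Correct — this is the frequentist long-run coverage interpretation.
C) Wrong — μ is fixed; the randomness lives in the interval, not in μ.
D) Wrong — x̄ is observed and sits in the interval by construction.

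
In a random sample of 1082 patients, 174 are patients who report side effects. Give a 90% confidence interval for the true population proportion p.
(0.142, 0.179)

Proportion CI:
p̂ = 174/1082 = 0.16081
SE = √(p̂(1-p̂)/n) = √(0.16081 · 0.83919 / 1082) = 0.01117

z* = 1.645
Margin = z* · SE = 1.645 · 0.01117 = 0.0184

CI: 0.16081 ± 0.0184 = (0.142, 0.179)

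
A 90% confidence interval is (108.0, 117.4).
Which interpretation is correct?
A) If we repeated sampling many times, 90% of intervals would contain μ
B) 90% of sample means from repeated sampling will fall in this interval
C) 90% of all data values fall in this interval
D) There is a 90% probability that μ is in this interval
A

A) Correct — this is the frequentist long-run coverage interpretation.
B) Wrong — coverage applies to intervals containing μ, not to future x̄ values.
C) Wrong — a CI is about the parameter μ, not individual data values.
D) Wrong — μ is fixed; the randomness lives in the interval, not in μ.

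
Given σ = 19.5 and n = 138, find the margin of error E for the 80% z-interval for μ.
Margin of error = 2.13

Margin of error = z* · σ/√n
= 1.282 · 19.5/√138
= 1.282 · 19.5/11.7473
= 2.13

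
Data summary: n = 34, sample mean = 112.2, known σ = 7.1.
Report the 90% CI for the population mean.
(110.20, 114.20)

z-interval (σ known):
z* = 1.645 for 90% confidence

Margin of error = z* · σ/√n = 1.645 · 7.1/√34 = 2.00

CI: (112.2 - 2.00, 112.2 + 2.00) = (110.20, 114.20)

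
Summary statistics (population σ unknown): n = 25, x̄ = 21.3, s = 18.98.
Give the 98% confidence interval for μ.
(11.84, 30.76)

t-interval (σ unknown):
df = n - 1 = 24
t* = 2.492 for 98% confidence

Margin of error = t* · s/√n = 2.492 · 18.98/√25 = 9.46

CI: (11.84, 30.76)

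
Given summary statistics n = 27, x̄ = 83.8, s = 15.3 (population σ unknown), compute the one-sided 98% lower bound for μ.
μ ≥ 77.43

Lower bound (one-sided):
t* = 2.162 (one-sided for 98%)
Lower bound = x̄ - t* · s/√n = 83.8 - 2.162 · 15.3/√27 = 77.43

We are 98% confident that μ ≥ 77.43.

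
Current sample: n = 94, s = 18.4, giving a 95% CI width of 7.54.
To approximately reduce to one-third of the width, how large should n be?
n ≈ 846

CI width ∝ 1/√n
To reduce width by factor 3, need √n to grow by 3 → need 3² = 9 times as many samples.

Current: n = 94, width = 7.54
New: n = 846, width ≈ 2.48

Width reduced by factor of 7.54/2.48 = 3.04.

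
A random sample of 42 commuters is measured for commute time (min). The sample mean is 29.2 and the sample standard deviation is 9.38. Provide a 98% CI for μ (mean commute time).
(25.70, 32.70)

t-interval (σ unknown):
df = n - 1 = 41
t* = 2.421 for 98% confidence

Margin of error = t* · s/√n = 2.421 · 9.38/√42 = 3.50

CI: (25.70, 32.70)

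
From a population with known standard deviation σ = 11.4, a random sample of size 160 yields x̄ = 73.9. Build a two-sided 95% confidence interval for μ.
(72.13, 75.67)

z-interval (σ known):
z* = 1.960 for 95% confidence

Margin of error = z* · σ/√n = 1.960 · 11.4/√160 = 1.77

CI: (73.9 - 1.77, 73.9 + 1.77) = (72.13, 75.67)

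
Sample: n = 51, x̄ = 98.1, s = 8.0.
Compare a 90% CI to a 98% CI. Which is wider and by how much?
98% CI is wider by 1.63

df = 50
90% CI: t* = 1.676, (96.22, 99.98), width = 2 · t* · s/√n = 3.75
98% CI: t* = 2.403, (95.41, 100.79), width = 2 · t* · s/√n = 5.38

The 98% CI is wider by 5.38 - 3.75 = 1.63.
Higher confidence requires a wider interval.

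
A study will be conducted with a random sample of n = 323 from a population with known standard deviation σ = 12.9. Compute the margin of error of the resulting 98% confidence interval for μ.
Margin of error = 1.67

Margin of error = z* · σ/√n
= 2.326 · 12.9/√323
= 2.326 · 12.9/17.9722
= 1.67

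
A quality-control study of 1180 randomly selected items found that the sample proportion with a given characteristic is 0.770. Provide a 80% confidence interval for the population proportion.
(0.754, 0.786)

Proportion CI:
SE = √(p̂(1-p̂)/n) = √(0.770 · 0.230 / 1180) = 0.01225

z* = 1.282
Margin = z* · SE = 1.282 · 0.01225 = 0.0157

CI: 0.770 ± 0.0157 = (0.754, 0.786)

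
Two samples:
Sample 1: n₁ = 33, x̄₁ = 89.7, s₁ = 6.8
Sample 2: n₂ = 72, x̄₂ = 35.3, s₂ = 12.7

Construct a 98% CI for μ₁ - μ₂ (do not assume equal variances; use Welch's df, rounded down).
(49.89, 58.91)

Difference: x̄₁ - x̄₂ = 54.40
SE = √(s₁²/n₁ + s₂²/n₂) = √(6.8²/33 + 12.7²/72) = 1.9082
df = 100.42 → 100 (Welch–Satterthwaite, rounded down)
t* = 2.364

CI: 54.40 ± 2.364 · 1.9082 = 54.40 ± 4.51 = (49.89, 58.91)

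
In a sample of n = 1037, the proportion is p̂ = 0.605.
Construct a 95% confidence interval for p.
(0.575, 0.635)

Proportion CI:
SE = √(p̂(1-p̂)/n) = √(0.605 · 0.395 / 1037) = 0.01518

z* = 1.960
Margin = z* · SE = 1.960 · 0.01518 = 0.0298

CI: 0.605 ± 0.0298 = (0.575, 0.635)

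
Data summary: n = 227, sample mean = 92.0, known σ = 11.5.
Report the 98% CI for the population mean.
(90.22, 93.78)

z-interval (σ known):
z* = 2.326 for 98% confidence

Margin of error = z* · σ/√n = 2.326 · 11.5/√227 = 1.78

CI: (92.0 - 1.78, 92.0 + 1.78) = (90.22, 93.78)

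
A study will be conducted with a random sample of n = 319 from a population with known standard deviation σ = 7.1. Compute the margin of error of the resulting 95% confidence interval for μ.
Margin of error = 0.78

Margin of error = z* · σ/√n
= 1.960 · 7.1/√319
= 1.960 · 7.1/17.8606
= 0.78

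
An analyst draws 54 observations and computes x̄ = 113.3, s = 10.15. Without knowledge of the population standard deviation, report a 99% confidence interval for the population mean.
(109.61, 116.99)

t-interval (σ unknown):
df = n - 1 = 53
t* = 2.672 for 99% confidence

Margin of error = t* · s/√n = 2.672 · 10.15/√54 = 3.69

CI: (109.61, 116.99)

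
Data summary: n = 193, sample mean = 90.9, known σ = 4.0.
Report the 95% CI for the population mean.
(90.34, 91.46)

z-interval (σ known):
z* = 1.960 for 95% confidence

Margin of error = z* · σ/√n = 1.960 · 4.0/√193 = 0.56

CI: (90.9 - 0.56, 90.9 + 0.56) = (90.34, 91.46)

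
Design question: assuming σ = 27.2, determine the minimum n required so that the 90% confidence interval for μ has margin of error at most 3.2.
n ≥ 196

For margin E ≤ 3.2:
n ≥ (z* · σ / E)²
n ≥ (1.645 · 27.2 / 3.2)²
n ≥ 195.51

Minimum n = 196 (rounding up)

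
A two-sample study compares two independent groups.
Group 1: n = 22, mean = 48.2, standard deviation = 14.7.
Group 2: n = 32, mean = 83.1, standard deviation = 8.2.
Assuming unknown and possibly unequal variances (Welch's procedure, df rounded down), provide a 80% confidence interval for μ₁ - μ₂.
(-39.42, -30.38)

Difference: x̄₁ - x̄₂ = -34.90
SE = √(s₁²/n₁ + s₂²/n₂) = √(14.7²/22 + 8.2²/32) = 3.4530
df = 30.02 → 30 (Welch–Satterthwaite, rounded down)
t* = 1.310

CI: -34.90 ± 1.310 · 3.4530 = -34.90 ± 4.52 = (-39.42, -30.38)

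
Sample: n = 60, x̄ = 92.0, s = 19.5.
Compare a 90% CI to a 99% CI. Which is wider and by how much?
99% CI is wider by 4.99

df = 59
90% CI: t* = 1.671, (87.79, 96.21), width = 2 · t* · s/√n = 8.41
99% CI: t* = 2.662, (85.30, 98.70), width = 2 · t* · s/√n = 13.40

The 99% CI is wider by 13.40 - 8.41 = 4.99.
Higher confidence requires a wider interval.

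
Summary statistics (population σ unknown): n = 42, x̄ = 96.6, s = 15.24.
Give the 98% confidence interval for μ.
(90.91, 102.29)

t-interval (σ unknown):
df = n - 1 = 41
t* = 2.421 for 98% confidence

Margin of error = t* · s/√n = 2.421 · 15.24/√42 = 5.69

CI: (90.91, 102.29)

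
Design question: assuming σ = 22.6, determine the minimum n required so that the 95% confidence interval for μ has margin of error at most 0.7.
n ≥ 4005

For margin E ≤ 0.7:
n ≥ (z* · σ / E)²
n ≥ (1.960 · 22.6 / 0.7)²
n ≥ 4004.36

Minimum n = 4005 (rounding up)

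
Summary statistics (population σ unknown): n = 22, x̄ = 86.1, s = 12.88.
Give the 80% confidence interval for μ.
(82.47, 89.73)

t-interval (σ unknown):
df = n - 1 = 21
t* = 1.323 for 80% confidence

Margin of error = t* · s/√n = 1.323 · 12.88/√22 = 3.63

CI: (82.47, 89.73)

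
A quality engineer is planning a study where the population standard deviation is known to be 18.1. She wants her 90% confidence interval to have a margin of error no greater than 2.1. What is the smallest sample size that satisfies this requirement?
n ≥ 202

For margin E ≤ 2.1:
n ≥ (z* · σ / E)²
n ≥ (1.645 · 18.1 / 2.1)²
n ≥ 201.03

Minimum n = 202 (rounding up)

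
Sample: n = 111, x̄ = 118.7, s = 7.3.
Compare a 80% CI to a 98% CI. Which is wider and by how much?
98% CI is wider by 1.48

df = 110
80% CI: t* = 1.289, (117.81, 119.59), width = 2 · t* · s/√n = 1.79
98% CI: t* = 2.361, (117.06, 120.34), width = 2 · t* · s/√n = 3.27

The 98% CI is wider by 3.27 - 1.79 = 1.48.
Higher confidence requires a wider interval.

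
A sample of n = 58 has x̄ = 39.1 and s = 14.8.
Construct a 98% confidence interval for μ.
(34.45, 43.75)

t-interval (σ unknown):
df = n - 1 = 57
t* = 2.394 for 98% confidence

Margin of error = t* · s/√n = 2.394 · 14.8/√58 = 4.65

CI: (34.45, 43.75)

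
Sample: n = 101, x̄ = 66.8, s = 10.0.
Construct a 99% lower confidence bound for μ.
μ ≥ 64.45

Lower bound (one-sided):
t* = 2.364 (one-sided for 99%)
Lower bound = x̄ - t* · s/√n = 66.8 - 2.364 · 10.0/√101 = 64.45

We are 99% confident that μ ≥ 64.45.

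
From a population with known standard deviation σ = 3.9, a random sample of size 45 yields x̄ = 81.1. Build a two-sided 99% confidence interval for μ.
(79.60, 82.60)

z-interval (σ known):
z* = 2.576 for 99% confidence

Margin of error = z* · σ/√n = 2.576 · 3.9/√45 = 1.50

CI: (81.1 - 1.50, 81.1 + 1.50) = (79.60, 82.60)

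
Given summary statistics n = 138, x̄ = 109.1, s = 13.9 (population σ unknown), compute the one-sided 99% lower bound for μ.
μ ≥ 106.31

Lower bound (one-sided):
t* = 2.354 (one-sided for 99%)
Lower bound = x̄ - t* · s/√n = 109.1 - 2.354 · 13.9/√138 = 106.31

We are 99% confident that μ ≥ 106.31.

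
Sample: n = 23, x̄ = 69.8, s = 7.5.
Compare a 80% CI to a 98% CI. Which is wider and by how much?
98% CI is wider by 3.71

df = 22
80% CI: t* = 1.321, (67.73, 71.87), width = 2 · t* · s/√n = 4.13
98% CI: t* = 2.508, (65.88, 73.72), width = 2 · t* · s/√n = 7.84

The 98% CI is wider by 7.84 - 4.13 = 3.71.
Higher confidence requires a wider interval.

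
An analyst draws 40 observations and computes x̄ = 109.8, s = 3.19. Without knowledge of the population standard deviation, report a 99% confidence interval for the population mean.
(108.43, 111.17)

t-interval (σ unknown):
df = n - 1 = 39
t* = 2.708 for 99% confidence

Margin of error = t* · s/√n = 2.708 · 3.19/√40 = 1.37

CI: (108.43, 111.17)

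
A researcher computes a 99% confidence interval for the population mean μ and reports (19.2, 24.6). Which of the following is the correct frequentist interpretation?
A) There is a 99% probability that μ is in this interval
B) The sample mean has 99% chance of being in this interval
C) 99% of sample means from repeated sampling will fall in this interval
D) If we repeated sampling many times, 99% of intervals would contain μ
D

A) Wrong — μ is fixed; the randomness lives in the interval, not in μ.
B) Wrong — x̄ is observed and sits in the interval by construction.
C) Wrong — coverage applies to intervals containing μ, not to future x̄ values.
D) Correct — this is the frequentist long-run coverage interpretation.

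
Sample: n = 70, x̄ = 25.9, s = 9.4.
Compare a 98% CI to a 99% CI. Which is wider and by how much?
99% CI is wider by 0.60

df = 69
98% CI: t* = 2.382, (23.22, 28.58), width = 2 · t* · s/√n = 5.35
99% CI: t* = 2.649, (22.92, 28.88), width = 2 · t* · s/√n = 5.95

The 99% CI is wider by 5.95 - 5.35 = 0.60.
Higher confidence requires a wider interval.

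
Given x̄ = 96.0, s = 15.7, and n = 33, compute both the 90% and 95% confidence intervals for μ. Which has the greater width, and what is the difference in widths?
95% CI is wider by 1.87

df = 32
90% CI: t* = 1.694, (91.37, 100.63), width = 2 · t* · s/√n = 9.26
95% CI: t* = 2.037, (90.43, 101.57), width = 2 · t* · s/√n = 11.13

The 95% CI is wider by 11.13 - 9.26 = 1.87.
Higher confidence requires a wider interval.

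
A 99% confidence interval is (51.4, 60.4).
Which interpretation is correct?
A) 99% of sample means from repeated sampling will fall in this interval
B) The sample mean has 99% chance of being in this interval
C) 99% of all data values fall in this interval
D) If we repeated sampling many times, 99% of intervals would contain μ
D

A) Wrong — coverage applies to intervals containing μ, not to future x̄ values.
B) Wrong — x̄ is observed and sits in the interval by construction.
C) Wrong — a CI is about the parameter μ, not individual data values.
D) Correct — this is the frequentist long-run coverage interpretation.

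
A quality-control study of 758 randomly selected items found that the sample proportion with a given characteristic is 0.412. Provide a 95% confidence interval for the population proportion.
(0.377, 0.447)

Proportion CI:
SE = √(p̂(1-p̂)/n) = √(0.412 · 0.588 / 758) = 0.01788

z* = 1.960
Margin = z* · SE = 1.960 · 0.01788 = 0.0350

CI: 0.412 ± 0.0350 = (0.377, 0.447)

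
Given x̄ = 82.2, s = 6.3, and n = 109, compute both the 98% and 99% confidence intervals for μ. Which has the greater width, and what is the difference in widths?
99% CI is wider by 0.31

df = 108
98% CI: t* = 2.361, (80.78, 83.62), width = 2 · t* · s/√n = 2.85
99% CI: t* = 2.622, (80.62, 83.78), width = 2 · t* · s/√n = 3.16

The 99% CI is wider by 3.16 - 2.85 = 0.31.
Higher confidence requires a wider interval.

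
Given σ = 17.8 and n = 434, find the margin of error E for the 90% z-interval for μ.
Margin of error = 1.41

Margin of error = z* · σ/√n
= 1.645 · 17.8/√434
= 1.645 · 17.8/20.8327
= 1.41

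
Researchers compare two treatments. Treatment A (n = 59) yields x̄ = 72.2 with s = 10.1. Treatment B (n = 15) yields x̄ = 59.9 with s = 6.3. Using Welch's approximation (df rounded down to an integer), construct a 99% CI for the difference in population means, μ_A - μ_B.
(6.59, 18.01)

Difference: x̄₁ - x̄₂ = 12.30
SE = √(s₁²/n₁ + s₂²/n₂) = √(10.1²/59 + 6.3²/15) = 2.0916
df = 34.70 → 34 (Welch–Satterthwaite, rounded down)
t* = 2.728

CI: 12.30 ± 2.728 · 2.0916 = 12.30 ± 5.71 = (6.59, 18.01)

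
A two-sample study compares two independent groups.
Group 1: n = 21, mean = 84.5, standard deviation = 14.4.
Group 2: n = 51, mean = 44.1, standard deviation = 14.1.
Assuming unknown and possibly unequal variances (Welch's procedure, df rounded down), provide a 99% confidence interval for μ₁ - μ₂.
(30.31, 50.49)

Difference: x̄₁ - x̄₂ = 40.40
SE = √(s₁²/n₁ + s₂²/n₂) = √(14.4²/21 + 14.1²/51) = 3.7111
df = 36.63 → 36 (Welch–Satterthwaite, rounded down)
t* = 2.719

CI: 40.40 ± 2.719 · 3.7111 = 40.40 ± 10.09 = (30.31, 50.49)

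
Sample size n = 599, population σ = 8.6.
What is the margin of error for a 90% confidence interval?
Margin of error = 0.58

Margin of error = z* · σ/√n
= 1.645 · 8.6/√599
= 1.645 · 8.6/24.4745
= 0.58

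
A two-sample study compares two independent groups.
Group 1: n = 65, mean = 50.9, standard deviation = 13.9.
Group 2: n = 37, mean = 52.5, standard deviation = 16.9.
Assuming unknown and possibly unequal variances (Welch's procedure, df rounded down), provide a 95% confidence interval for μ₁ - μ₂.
(-8.13, 4.93)

Difference: x̄₁ - x̄₂ = -1.60
SE = √(s₁²/n₁ + s₂²/n₂) = √(13.9²/65 + 16.9²/37) = 3.2698
df = 63.75 → 63 (Welch–Satterthwaite, rounded down)
t* = 1.998

CI: -1.60 ± 1.998 · 3.2698 = -1.60 ± 6.53 = (-8.13, 4.93)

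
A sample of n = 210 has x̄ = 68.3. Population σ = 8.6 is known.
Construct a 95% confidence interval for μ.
(67.14, 69.46)

z-interval (σ known):
z* = 1.960 for 95% confidence

Margin of error = z* · σ/√n = 1.960 · 8.6/√210 = 1.16

CI: (68.3 - 1.16, 68.3 + 1.16) = (67.14, 69.46)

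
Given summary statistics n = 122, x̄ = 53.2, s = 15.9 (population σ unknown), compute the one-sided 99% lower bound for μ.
μ ≥ 49.81

Lower bound (one-sided):
t* = 2.358 (one-sided for 99%)
Lower bound = x̄ - t* · s/√n = 53.2 - 2.358 · 15.9/√122 = 49.81

We are 99% confident that μ ≥ 49.81.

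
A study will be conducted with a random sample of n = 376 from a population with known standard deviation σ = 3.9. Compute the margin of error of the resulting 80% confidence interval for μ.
Margin of error = 0.26

Margin of error = z* · σ/√n
= 1.282 · 3.9/√376
= 1.282 · 3.9/19.3907
= 0.26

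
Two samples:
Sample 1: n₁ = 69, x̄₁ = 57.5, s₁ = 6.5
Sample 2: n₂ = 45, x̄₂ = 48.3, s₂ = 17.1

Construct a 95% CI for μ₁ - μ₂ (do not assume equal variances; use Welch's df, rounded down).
(3.85, 14.55)

Difference: x̄₁ - x̄₂ = 9.20
SE = √(s₁²/n₁ + s₂²/n₂) = √(6.5²/69 + 17.1²/45) = 2.6665
df = 52.38 → 52 (Welch–Satterthwaite, rounded down)
t* = 2.007

CI: 9.20 ± 2.007 · 2.6665 = 9.20 ± 5.35 = (3.85, 14.55)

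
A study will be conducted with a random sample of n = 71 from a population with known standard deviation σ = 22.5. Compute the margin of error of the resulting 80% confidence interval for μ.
Margin of error = 3.42

Margin of error = z* · σ/√n
= 1.282 · 22.5/√71
= 1.282 · 22.5/8.4261
= 3.42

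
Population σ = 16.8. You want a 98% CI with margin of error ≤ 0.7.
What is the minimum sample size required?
n ≥ 3117

For margin E ≤ 0.7:
n ≥ (z* · σ / E)²
n ≥ (2.326 · 16.8 / 0.7)²
n ≥ 3116.32

Minimum n = 3117 (rounding up)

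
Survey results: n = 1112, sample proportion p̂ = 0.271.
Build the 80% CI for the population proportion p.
(0.254, 0.288)

Proportion CI:
SE = √(p̂(1-p̂)/n) = √(0.271 · 0.729 / 1112) = 0.01333

z* = 1.282
Margin = z* · SE = 1.282 · 0.01333 = 0.0171

CI: 0.271 ± 0.0171 = (0.254, 0.288)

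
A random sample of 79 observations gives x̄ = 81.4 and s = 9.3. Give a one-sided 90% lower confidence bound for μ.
μ ≥ 80.05

Lower bound (one-sided):
t* = 1.292 (one-sided for 90%)
Lower bound = x̄ - t* · s/√n = 81.4 - 1.292 · 9.3/√79 = 80.05

We are 90% confident that μ ≥ 80.05.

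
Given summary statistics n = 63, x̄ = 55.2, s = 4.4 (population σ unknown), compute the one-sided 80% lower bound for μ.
μ ≥ 54.73

Lower bound (one-sided):
t* = 0.847 (one-sided for 80%)
Lower bound = x̄ - t* · s/√n = 55.2 - 0.847 · 4.4/√63 = 54.73

We are 80% confident that μ ≥ 54.73.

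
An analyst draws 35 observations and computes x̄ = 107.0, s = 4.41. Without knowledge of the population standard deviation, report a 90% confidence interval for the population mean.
(105.74, 108.26)

t-interval (σ unknown):
df = n - 1 = 34
t* = 1.691 for 90% confidence

Margin of error = t* · s/√n = 1.691 · 4.41/√35 = 1.26

CI: (105.74, 108.26)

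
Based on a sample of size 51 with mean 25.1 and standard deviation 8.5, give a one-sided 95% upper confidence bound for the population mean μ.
μ ≤ 27.09

Upper bound (one-sided):
t* = 1.676 (one-sided for 95%)
Upper bound = x̄ + t* · s/√n = 25.1 + 1.676 · 8.5/√51 = 27.09

We are 95% confident that μ ≤ 27.09.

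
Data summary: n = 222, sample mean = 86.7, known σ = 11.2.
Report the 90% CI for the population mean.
(85.46, 87.94)

z-interval (σ known):
z* = 1.645 for 90% confidence

Margin of error = z* · σ/√n = 1.645 · 11.2/√222 = 1.24

CI: (86.7 - 1.24, 86.7 + 1.24) = (85.46, 87.94)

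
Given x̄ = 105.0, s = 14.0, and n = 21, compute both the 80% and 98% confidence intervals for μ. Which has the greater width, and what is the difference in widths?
98% CI is wider by 7.35

df = 20
80% CI: t* = 1.325, (100.95, 109.05), width = 2 · t* · s/√n = 8.10
98% CI: t* = 2.528, (97.28, 112.72), width = 2 · t* · s/√n = 15.45

The 98% CI is wider by 15.45 - 8.10 = 7.35.
Higher confidence requires a wider interval.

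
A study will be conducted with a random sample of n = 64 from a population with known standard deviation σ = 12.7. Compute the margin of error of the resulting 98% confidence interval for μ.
Margin of error = 3.69

Margin of error = z* · σ/√n
= 2.326 · 12.7/√64
= 2.326 · 12.7/8.0000
= 3.69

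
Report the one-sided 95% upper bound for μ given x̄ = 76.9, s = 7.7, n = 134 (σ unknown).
μ ≤ 78.00

Upper bound (one-sided):
t* = 1.656 (one-sided for 95%)
Upper bound = x̄ + t* · s/√n = 76.9 + 1.656 · 7.7/√134 = 78.00

We are 95% confident that μ ≤ 78.00.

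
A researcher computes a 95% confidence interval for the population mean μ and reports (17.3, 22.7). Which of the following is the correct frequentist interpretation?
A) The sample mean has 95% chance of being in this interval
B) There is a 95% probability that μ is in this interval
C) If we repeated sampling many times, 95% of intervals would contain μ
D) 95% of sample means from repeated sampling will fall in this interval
C

A) Wrong — x̄ is observed and sits in the interval by construction.
B) Wrong — μ is fixed; the randomness lives in the interval, not in μ.
C) Correct — this is the frequentist long-run coverage interpretation.
D) Wrong — coverage applies to intervals containing μ, not to future x̄ values.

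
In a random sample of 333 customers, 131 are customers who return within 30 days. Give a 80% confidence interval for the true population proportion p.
(0.359, 0.428)

Proportion CI:
p̂ = 131/333 = 0.39339
SE = √(p̂(1-p̂)/n) = √(0.39339 · 0.60661 / 333) = 0.02677

z* = 1.282
Margin = z* · SE = 1.282 · 0.02677 = 0.0343

CI: 0.39339 ± 0.0343 = (0.359, 0.428)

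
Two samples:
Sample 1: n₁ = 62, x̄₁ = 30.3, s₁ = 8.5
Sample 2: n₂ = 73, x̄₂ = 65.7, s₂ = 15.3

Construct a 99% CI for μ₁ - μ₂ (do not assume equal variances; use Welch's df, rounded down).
(-40.88, -29.92)

Difference: x̄₁ - x̄₂ = -35.40
SE = √(s₁²/n₁ + s₂²/n₂) = √(8.5²/62 + 15.3²/73) = 2.0909
df = 115.79 → 115 (Welch–Satterthwaite, rounded down)
t* = 2.619

CI: -35.40 ± 2.619 · 2.0909 = -35.40 ± 5.48 = (-40.88, -29.92)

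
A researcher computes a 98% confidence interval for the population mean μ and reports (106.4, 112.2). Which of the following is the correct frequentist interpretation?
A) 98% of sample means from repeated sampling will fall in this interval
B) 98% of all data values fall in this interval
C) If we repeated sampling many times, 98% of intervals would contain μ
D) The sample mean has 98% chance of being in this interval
C

A) Wrong — coverage applies to intervals containing μ, not to future x̄ values.
B) Wrong — a CI is about the parameter μ, not individual data values.
C) Correct — this is the frequentist long-run coverage interpretation.
D) Wrong — x̄ is observed and sits in the interval by construction.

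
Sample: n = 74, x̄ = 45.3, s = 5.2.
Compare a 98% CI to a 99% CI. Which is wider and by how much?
99% CI is wider by 0.32

df = 73
98% CI: t* = 2.379, (43.86, 46.74), width = 2 · t* · s/√n = 2.88
99% CI: t* = 2.645, (43.70, 46.90), width = 2 · t* · s/√n = 3.20

The 99% CI is wider by 3.20 - 2.88 = 0.32.
Higher confidence requires a wider interval.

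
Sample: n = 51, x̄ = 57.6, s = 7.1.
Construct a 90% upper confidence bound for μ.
μ ≤ 58.89

Upper bound (one-sided):
t* = 1.299 (one-sided for 90%)
Upper bound = x̄ + t* · s/√n = 57.6 + 1.299 · 7.1/√51 = 58.89

We are 90% confident that μ ≤ 58.89.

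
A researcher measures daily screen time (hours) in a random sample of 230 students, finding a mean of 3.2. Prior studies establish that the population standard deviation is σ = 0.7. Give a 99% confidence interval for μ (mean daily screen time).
(3.08, 3.32)

z-interval (σ known):
z* = 2.576 for 99% confidence

Margin of error = z* · σ/√n = 2.576 · 0.7/√230 = 0.12

CI: (3.2 - 0.12, 3.2 + 0.12) = (3.08, 3.32)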